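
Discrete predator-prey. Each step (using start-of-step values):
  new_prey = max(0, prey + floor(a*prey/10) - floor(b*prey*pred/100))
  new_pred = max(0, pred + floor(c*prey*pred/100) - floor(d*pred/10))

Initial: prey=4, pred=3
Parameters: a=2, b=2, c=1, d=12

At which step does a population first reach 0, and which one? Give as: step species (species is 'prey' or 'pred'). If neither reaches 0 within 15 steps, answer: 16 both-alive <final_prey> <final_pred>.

Answer: 1 pred

Derivation:
Step 1: prey: 4+0-0=4; pred: 3+0-3=0
First extinction: pred at step 1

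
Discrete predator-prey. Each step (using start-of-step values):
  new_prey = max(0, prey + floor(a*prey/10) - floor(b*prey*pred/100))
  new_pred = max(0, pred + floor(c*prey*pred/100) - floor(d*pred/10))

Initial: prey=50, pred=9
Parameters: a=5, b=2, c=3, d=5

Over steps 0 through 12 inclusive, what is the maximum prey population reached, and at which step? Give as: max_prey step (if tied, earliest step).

Answer: 76 2

Derivation:
Step 1: prey: 50+25-9=66; pred: 9+13-4=18
Step 2: prey: 66+33-23=76; pred: 18+35-9=44
Step 3: prey: 76+38-66=48; pred: 44+100-22=122
Step 4: prey: 48+24-117=0; pred: 122+175-61=236
Step 5: prey: 0+0-0=0; pred: 236+0-118=118
Step 6: prey: 0+0-0=0; pred: 118+0-59=59
Step 7: prey: 0+0-0=0; pred: 59+0-29=30
Step 8: prey: 0+0-0=0; pred: 30+0-15=15
Step 9: prey: 0+0-0=0; pred: 15+0-7=8
Step 10: prey: 0+0-0=0; pred: 8+0-4=4
Step 11: prey: 0+0-0=0; pred: 4+0-2=2
Step 12: prey: 0+0-0=0; pred: 2+0-1=1
Max prey = 76 at step 2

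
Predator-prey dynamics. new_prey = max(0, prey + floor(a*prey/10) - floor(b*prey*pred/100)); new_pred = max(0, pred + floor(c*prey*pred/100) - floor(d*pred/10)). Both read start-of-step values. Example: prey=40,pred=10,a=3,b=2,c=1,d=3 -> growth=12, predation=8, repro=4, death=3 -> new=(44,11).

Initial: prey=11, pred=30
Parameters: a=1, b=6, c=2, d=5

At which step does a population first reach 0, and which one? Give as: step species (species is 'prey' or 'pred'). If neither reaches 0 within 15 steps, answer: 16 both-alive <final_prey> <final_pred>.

Step 1: prey: 11+1-19=0; pred: 30+6-15=21
First extinction: prey at step 1

Answer: 1 prey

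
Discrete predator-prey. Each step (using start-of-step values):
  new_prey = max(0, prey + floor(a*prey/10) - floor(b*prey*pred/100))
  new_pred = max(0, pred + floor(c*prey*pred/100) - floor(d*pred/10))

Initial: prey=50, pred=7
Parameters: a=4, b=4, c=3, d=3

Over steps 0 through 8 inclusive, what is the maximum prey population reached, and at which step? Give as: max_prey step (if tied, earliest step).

Answer: 56 1

Derivation:
Step 1: prey: 50+20-14=56; pred: 7+10-2=15
Step 2: prey: 56+22-33=45; pred: 15+25-4=36
Step 3: prey: 45+18-64=0; pred: 36+48-10=74
Step 4: prey: 0+0-0=0; pred: 74+0-22=52
Step 5: prey: 0+0-0=0; pred: 52+0-15=37
Step 6: prey: 0+0-0=0; pred: 37+0-11=26
Step 7: prey: 0+0-0=0; pred: 26+0-7=19
Step 8: prey: 0+0-0=0; pred: 19+0-5=14
Max prey = 56 at step 1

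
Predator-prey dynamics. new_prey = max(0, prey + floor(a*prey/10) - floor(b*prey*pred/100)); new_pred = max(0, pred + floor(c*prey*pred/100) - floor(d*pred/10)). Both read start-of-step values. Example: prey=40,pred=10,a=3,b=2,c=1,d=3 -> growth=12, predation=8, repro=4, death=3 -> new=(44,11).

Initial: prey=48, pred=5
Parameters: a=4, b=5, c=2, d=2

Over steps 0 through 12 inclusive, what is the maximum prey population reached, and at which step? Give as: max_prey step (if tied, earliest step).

Answer: 55 1

Derivation:
Step 1: prey: 48+19-12=55; pred: 5+4-1=8
Step 2: prey: 55+22-22=55; pred: 8+8-1=15
Step 3: prey: 55+22-41=36; pred: 15+16-3=28
Step 4: prey: 36+14-50=0; pred: 28+20-5=43
Step 5: prey: 0+0-0=0; pred: 43+0-8=35
Step 6: prey: 0+0-0=0; pred: 35+0-7=28
Step 7: prey: 0+0-0=0; pred: 28+0-5=23
Step 8: prey: 0+0-0=0; pred: 23+0-4=19
Step 9: prey: 0+0-0=0; pred: 19+0-3=16
Step 10: prey: 0+0-0=0; pred: 16+0-3=13
Step 11: prey: 0+0-0=0; pred: 13+0-2=11
Step 12: prey: 0+0-0=0; pred: 11+0-2=9
Max prey = 55 at step 1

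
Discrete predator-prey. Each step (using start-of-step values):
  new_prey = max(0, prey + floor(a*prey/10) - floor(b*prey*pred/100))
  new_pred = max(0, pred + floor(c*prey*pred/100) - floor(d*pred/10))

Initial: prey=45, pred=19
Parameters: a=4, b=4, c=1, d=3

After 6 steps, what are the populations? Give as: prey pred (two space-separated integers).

Step 1: prey: 45+18-34=29; pred: 19+8-5=22
Step 2: prey: 29+11-25=15; pred: 22+6-6=22
Step 3: prey: 15+6-13=8; pred: 22+3-6=19
Step 4: prey: 8+3-6=5; pred: 19+1-5=15
Step 5: prey: 5+2-3=4; pred: 15+0-4=11
Step 6: prey: 4+1-1=4; pred: 11+0-3=8

Answer: 4 8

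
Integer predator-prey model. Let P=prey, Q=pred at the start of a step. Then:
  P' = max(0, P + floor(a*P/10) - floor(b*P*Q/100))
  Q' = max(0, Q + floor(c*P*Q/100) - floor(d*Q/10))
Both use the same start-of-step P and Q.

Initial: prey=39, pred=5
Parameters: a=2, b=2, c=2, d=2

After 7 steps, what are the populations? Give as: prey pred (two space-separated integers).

Step 1: prey: 39+7-3=43; pred: 5+3-1=7
Step 2: prey: 43+8-6=45; pred: 7+6-1=12
Step 3: prey: 45+9-10=44; pred: 12+10-2=20
Step 4: prey: 44+8-17=35; pred: 20+17-4=33
Step 5: prey: 35+7-23=19; pred: 33+23-6=50
Step 6: prey: 19+3-19=3; pred: 50+19-10=59
Step 7: prey: 3+0-3=0; pred: 59+3-11=51

Answer: 0 51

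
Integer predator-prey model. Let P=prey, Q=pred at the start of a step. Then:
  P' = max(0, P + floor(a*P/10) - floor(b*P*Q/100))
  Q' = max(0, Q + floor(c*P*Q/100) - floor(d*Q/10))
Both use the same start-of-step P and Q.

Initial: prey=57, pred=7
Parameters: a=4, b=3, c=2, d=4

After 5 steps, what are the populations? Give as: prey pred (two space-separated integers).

Answer: 0 47

Derivation:
Step 1: prey: 57+22-11=68; pred: 7+7-2=12
Step 2: prey: 68+27-24=71; pred: 12+16-4=24
Step 3: prey: 71+28-51=48; pred: 24+34-9=49
Step 4: prey: 48+19-70=0; pred: 49+47-19=77
Step 5: prey: 0+0-0=0; pred: 77+0-30=47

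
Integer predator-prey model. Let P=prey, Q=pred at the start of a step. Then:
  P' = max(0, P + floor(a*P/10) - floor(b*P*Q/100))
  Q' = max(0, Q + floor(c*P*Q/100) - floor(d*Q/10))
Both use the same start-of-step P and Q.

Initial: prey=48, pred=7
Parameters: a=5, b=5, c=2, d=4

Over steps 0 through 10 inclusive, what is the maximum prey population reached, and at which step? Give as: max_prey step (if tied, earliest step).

Step 1: prey: 48+24-16=56; pred: 7+6-2=11
Step 2: prey: 56+28-30=54; pred: 11+12-4=19
Step 3: prey: 54+27-51=30; pred: 19+20-7=32
Step 4: prey: 30+15-48=0; pred: 32+19-12=39
Step 5: prey: 0+0-0=0; pred: 39+0-15=24
Step 6: prey: 0+0-0=0; pred: 24+0-9=15
Step 7: prey: 0+0-0=0; pred: 15+0-6=9
Step 8: prey: 0+0-0=0; pred: 9+0-3=6
Step 9: prey: 0+0-0=0; pred: 6+0-2=4
Step 10: prey: 0+0-0=0; pred: 4+0-1=3
Max prey = 56 at step 1

Answer: 56 1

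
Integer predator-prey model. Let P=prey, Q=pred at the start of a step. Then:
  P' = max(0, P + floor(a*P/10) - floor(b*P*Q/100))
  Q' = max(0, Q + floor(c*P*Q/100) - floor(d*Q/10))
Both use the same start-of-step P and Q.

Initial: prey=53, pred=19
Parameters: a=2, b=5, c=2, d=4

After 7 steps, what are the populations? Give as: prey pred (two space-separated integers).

Step 1: prey: 53+10-50=13; pred: 19+20-7=32
Step 2: prey: 13+2-20=0; pred: 32+8-12=28
Step 3: prey: 0+0-0=0; pred: 28+0-11=17
Step 4: prey: 0+0-0=0; pred: 17+0-6=11
Step 5: prey: 0+0-0=0; pred: 11+0-4=7
Step 6: prey: 0+0-0=0; pred: 7+0-2=5
Step 7: prey: 0+0-0=0; pred: 5+0-2=3

Answer: 0 3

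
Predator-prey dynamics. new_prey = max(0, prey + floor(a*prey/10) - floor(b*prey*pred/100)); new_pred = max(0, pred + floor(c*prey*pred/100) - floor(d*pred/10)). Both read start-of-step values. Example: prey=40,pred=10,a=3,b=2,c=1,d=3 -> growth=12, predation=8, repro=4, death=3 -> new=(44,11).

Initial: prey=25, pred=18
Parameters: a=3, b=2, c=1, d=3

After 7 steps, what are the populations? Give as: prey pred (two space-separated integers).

Step 1: prey: 25+7-9=23; pred: 18+4-5=17
Step 2: prey: 23+6-7=22; pred: 17+3-5=15
Step 3: prey: 22+6-6=22; pred: 15+3-4=14
Step 4: prey: 22+6-6=22; pred: 14+3-4=13
Step 5: prey: 22+6-5=23; pred: 13+2-3=12
Step 6: prey: 23+6-5=24; pred: 12+2-3=11
Step 7: prey: 24+7-5=26; pred: 11+2-3=10

Answer: 26 10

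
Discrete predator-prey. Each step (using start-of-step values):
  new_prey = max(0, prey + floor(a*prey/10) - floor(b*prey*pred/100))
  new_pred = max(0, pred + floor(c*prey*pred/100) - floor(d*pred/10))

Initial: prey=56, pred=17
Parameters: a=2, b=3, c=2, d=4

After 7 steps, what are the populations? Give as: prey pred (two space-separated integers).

Answer: 0 5

Derivation:
Step 1: prey: 56+11-28=39; pred: 17+19-6=30
Step 2: prey: 39+7-35=11; pred: 30+23-12=41
Step 3: prey: 11+2-13=0; pred: 41+9-16=34
Step 4: prey: 0+0-0=0; pred: 34+0-13=21
Step 5: prey: 0+0-0=0; pred: 21+0-8=13
Step 6: prey: 0+0-0=0; pred: 13+0-5=8
Step 7: prey: 0+0-0=0; pred: 8+0-3=5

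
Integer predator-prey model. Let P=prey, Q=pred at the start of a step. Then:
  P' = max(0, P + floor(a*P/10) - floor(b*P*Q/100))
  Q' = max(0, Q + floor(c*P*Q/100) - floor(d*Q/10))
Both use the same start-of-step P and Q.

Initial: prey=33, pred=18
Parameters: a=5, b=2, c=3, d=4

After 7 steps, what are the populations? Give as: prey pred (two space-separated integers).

Answer: 0 21

Derivation:
Step 1: prey: 33+16-11=38; pred: 18+17-7=28
Step 2: prey: 38+19-21=36; pred: 28+31-11=48
Step 3: prey: 36+18-34=20; pred: 48+51-19=80
Step 4: prey: 20+10-32=0; pred: 80+48-32=96
Step 5: prey: 0+0-0=0; pred: 96+0-38=58
Step 6: prey: 0+0-0=0; pred: 58+0-23=35
Step 7: prey: 0+0-0=0; pred: 35+0-14=21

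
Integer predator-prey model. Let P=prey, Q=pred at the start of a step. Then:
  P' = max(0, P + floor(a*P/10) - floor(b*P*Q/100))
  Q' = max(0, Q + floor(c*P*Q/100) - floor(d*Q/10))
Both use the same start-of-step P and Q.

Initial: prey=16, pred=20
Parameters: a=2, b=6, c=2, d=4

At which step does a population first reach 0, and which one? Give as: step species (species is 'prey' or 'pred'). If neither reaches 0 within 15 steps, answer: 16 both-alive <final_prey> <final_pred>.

Answer: 1 prey

Derivation:
Step 1: prey: 16+3-19=0; pred: 20+6-8=18
First extinction: prey at step 1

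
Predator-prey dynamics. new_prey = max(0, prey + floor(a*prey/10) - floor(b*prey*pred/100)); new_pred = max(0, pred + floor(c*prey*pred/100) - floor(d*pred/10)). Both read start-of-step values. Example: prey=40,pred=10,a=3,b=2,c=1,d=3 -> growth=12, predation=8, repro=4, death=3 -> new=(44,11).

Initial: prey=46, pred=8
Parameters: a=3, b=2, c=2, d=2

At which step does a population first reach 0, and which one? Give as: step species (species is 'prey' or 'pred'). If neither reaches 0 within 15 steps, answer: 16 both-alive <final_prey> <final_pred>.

Step 1: prey: 46+13-7=52; pred: 8+7-1=14
Step 2: prey: 52+15-14=53; pred: 14+14-2=26
Step 3: prey: 53+15-27=41; pred: 26+27-5=48
Step 4: prey: 41+12-39=14; pred: 48+39-9=78
Step 5: prey: 14+4-21=0; pred: 78+21-15=84
First extinction: prey at step 5

Answer: 5 prey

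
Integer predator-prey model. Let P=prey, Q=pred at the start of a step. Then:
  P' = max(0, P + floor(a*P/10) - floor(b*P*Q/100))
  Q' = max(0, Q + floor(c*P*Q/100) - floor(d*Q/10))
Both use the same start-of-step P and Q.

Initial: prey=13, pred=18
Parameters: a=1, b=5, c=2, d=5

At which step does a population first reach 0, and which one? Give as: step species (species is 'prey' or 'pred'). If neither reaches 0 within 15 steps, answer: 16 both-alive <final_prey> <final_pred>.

Answer: 16 both-alive 2 1

Derivation:
Step 1: prey: 13+1-11=3; pred: 18+4-9=13
Step 2: prey: 3+0-1=2; pred: 13+0-6=7
Step 3: prey: 2+0-0=2; pred: 7+0-3=4
Step 4: prey: 2+0-0=2; pred: 4+0-2=2
Step 5: prey: 2+0-0=2; pred: 2+0-1=1
Step 6: prey: 2+0-0=2; pred: 1+0-0=1
Steps 7-15: state stable at prey=2, pred=1 (no change)
No extinction within 15 steps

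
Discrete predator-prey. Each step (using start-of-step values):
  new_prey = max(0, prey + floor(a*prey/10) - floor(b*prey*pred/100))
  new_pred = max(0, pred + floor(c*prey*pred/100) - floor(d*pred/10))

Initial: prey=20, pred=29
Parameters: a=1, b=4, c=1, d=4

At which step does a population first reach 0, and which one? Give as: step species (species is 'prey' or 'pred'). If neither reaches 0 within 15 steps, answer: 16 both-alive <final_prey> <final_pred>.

Answer: 1 prey

Derivation:
Step 1: prey: 20+2-23=0; pred: 29+5-11=23
First extinction: prey at step 1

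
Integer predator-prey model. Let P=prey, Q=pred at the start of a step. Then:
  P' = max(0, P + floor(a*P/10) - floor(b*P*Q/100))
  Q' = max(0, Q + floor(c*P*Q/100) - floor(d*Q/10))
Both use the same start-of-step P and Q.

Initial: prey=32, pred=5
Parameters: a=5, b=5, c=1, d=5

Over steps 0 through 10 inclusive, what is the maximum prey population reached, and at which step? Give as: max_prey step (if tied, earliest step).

Step 1: prey: 32+16-8=40; pred: 5+1-2=4
Step 2: prey: 40+20-8=52; pred: 4+1-2=3
Step 3: prey: 52+26-7=71; pred: 3+1-1=3
Step 4: prey: 71+35-10=96; pred: 3+2-1=4
Step 5: prey: 96+48-19=125; pred: 4+3-2=5
Step 6: prey: 125+62-31=156; pred: 5+6-2=9
Step 7: prey: 156+78-70=164; pred: 9+14-4=19
Step 8: prey: 164+82-155=91; pred: 19+31-9=41
Step 9: prey: 91+45-186=0; pred: 41+37-20=58
Step 10: prey: 0+0-0=0; pred: 58+0-29=29
Max prey = 164 at step 7

Answer: 164 7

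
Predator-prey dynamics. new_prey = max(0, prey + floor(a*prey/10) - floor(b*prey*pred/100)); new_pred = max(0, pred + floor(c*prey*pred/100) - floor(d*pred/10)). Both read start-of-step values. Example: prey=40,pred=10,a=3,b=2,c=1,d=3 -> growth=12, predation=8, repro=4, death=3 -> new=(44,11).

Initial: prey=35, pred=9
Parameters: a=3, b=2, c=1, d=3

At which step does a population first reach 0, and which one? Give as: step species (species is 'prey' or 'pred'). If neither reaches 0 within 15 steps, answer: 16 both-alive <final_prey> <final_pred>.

Answer: 16 both-alive 11 11

Derivation:
Step 1: prey: 35+10-6=39; pred: 9+3-2=10
Step 2: prey: 39+11-7=43; pred: 10+3-3=10
Step 3: prey: 43+12-8=47; pred: 10+4-3=11
Step 4: prey: 47+14-10=51; pred: 11+5-3=13
Step 5: prey: 51+15-13=53; pred: 13+6-3=16
Step 6: prey: 53+15-16=52; pred: 16+8-4=20
Step 7: prey: 52+15-20=47; pred: 20+10-6=24
Step 8: prey: 47+14-22=39; pred: 24+11-7=28
Step 9: prey: 39+11-21=29; pred: 28+10-8=30
Step 10: prey: 29+8-17=20; pred: 30+8-9=29
Step 11: prey: 20+6-11=15; pred: 29+5-8=26
Step 12: prey: 15+4-7=12; pred: 26+3-7=22
Step 13: prey: 12+3-5=10; pred: 22+2-6=18
Step 14: prey: 10+3-3=10; pred: 18+1-5=14
Step 15: prey: 10+3-2=11; pred: 14+1-4=11
No extinction within 15 steps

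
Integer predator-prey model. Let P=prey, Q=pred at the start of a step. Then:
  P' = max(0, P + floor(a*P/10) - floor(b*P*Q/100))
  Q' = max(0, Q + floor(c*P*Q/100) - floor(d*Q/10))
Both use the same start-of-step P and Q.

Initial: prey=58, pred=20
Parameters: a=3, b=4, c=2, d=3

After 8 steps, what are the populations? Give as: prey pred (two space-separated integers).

Step 1: prey: 58+17-46=29; pred: 20+23-6=37
Step 2: prey: 29+8-42=0; pred: 37+21-11=47
Step 3: prey: 0+0-0=0; pred: 47+0-14=33
Step 4: prey: 0+0-0=0; pred: 33+0-9=24
Step 5: prey: 0+0-0=0; pred: 24+0-7=17
Step 6: prey: 0+0-0=0; pred: 17+0-5=12
Step 7: prey: 0+0-0=0; pred: 12+0-3=9
Step 8: prey: 0+0-0=0; pred: 9+0-2=7

Answer: 0 7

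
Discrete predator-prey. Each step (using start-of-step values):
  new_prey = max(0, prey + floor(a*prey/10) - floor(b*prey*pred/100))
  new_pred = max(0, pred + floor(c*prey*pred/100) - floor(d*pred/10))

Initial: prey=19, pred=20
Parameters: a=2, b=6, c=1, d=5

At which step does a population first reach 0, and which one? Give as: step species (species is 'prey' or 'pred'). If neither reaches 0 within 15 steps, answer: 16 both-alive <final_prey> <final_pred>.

Answer: 1 prey

Derivation:
Step 1: prey: 19+3-22=0; pred: 20+3-10=13
First extinction: prey at step 1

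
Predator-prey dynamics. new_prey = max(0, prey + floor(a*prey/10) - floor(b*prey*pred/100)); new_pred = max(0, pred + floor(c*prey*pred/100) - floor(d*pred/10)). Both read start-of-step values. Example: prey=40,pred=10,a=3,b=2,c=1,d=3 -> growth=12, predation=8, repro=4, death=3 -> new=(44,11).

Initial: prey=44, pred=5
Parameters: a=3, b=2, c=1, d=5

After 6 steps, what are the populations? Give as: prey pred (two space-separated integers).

Step 1: prey: 44+13-4=53; pred: 5+2-2=5
Step 2: prey: 53+15-5=63; pred: 5+2-2=5
Step 3: prey: 63+18-6=75; pred: 5+3-2=6
Step 4: prey: 75+22-9=88; pred: 6+4-3=7
Step 5: prey: 88+26-12=102; pred: 7+6-3=10
Step 6: prey: 102+30-20=112; pred: 10+10-5=15

Answer: 112 15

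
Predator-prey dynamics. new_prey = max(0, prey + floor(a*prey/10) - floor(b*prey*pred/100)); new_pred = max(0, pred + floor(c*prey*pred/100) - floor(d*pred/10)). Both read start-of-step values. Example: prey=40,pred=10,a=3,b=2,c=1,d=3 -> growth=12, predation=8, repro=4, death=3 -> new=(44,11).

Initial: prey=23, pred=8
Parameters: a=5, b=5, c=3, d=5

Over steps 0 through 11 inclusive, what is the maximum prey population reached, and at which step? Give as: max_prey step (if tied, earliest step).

Step 1: prey: 23+11-9=25; pred: 8+5-4=9
Step 2: prey: 25+12-11=26; pred: 9+6-4=11
Step 3: prey: 26+13-14=25; pred: 11+8-5=14
Step 4: prey: 25+12-17=20; pred: 14+10-7=17
Step 5: prey: 20+10-17=13; pred: 17+10-8=19
Step 6: prey: 13+6-12=7; pred: 19+7-9=17
Step 7: prey: 7+3-5=5; pred: 17+3-8=12
Step 8: prey: 5+2-3=4; pred: 12+1-6=7
Step 9: prey: 4+2-1=5; pred: 7+0-3=4
Step 10: prey: 5+2-1=6; pred: 4+0-2=2
Step 11: prey: 6+3-0=9; pred: 2+0-1=1
Max prey = 26 at step 2

Answer: 26 2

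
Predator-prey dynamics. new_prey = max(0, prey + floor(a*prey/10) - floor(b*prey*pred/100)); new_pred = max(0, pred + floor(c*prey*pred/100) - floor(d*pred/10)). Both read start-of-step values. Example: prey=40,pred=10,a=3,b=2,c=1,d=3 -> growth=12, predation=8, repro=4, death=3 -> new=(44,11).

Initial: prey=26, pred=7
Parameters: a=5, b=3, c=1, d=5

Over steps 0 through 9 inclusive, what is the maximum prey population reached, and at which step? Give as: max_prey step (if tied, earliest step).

Step 1: prey: 26+13-5=34; pred: 7+1-3=5
Step 2: prey: 34+17-5=46; pred: 5+1-2=4
Step 3: prey: 46+23-5=64; pred: 4+1-2=3
Step 4: prey: 64+32-5=91; pred: 3+1-1=3
Step 5: prey: 91+45-8=128; pred: 3+2-1=4
Step 6: prey: 128+64-15=177; pred: 4+5-2=7
Step 7: prey: 177+88-37=228; pred: 7+12-3=16
Step 8: prey: 228+114-109=233; pred: 16+36-8=44
Step 9: prey: 233+116-307=42; pred: 44+102-22=124
Max prey = 233 at step 8

Answer: 233 8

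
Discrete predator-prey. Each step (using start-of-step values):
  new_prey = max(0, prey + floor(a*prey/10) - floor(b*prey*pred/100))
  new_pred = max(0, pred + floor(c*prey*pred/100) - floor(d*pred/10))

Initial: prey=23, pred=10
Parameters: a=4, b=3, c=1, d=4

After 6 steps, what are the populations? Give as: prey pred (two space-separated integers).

Step 1: prey: 23+9-6=26; pred: 10+2-4=8
Step 2: prey: 26+10-6=30; pred: 8+2-3=7
Step 3: prey: 30+12-6=36; pred: 7+2-2=7
Step 4: prey: 36+14-7=43; pred: 7+2-2=7
Step 5: prey: 43+17-9=51; pred: 7+3-2=8
Step 6: prey: 51+20-12=59; pred: 8+4-3=9

Answer: 59 9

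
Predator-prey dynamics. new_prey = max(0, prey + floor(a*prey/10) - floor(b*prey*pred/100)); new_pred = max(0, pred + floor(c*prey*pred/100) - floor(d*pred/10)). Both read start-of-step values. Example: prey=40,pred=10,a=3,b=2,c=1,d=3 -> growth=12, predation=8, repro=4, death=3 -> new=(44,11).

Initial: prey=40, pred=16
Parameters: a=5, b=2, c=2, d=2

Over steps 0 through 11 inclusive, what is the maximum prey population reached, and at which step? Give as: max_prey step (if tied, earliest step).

Step 1: prey: 40+20-12=48; pred: 16+12-3=25
Step 2: prey: 48+24-24=48; pred: 25+24-5=44
Step 3: prey: 48+24-42=30; pred: 44+42-8=78
Step 4: prey: 30+15-46=0; pred: 78+46-15=109
Step 5: prey: 0+0-0=0; pred: 109+0-21=88
Step 6: prey: 0+0-0=0; pred: 88+0-17=71
Step 7: prey: 0+0-0=0; pred: 71+0-14=57
Step 8: prey: 0+0-0=0; pred: 57+0-11=46
Step 9: prey: 0+0-0=0; pred: 46+0-9=37
Step 10: prey: 0+0-0=0; pred: 37+0-7=30
Step 11: prey: 0+0-0=0; pred: 30+0-6=24
Max prey = 48 at step 1

Answer: 48 1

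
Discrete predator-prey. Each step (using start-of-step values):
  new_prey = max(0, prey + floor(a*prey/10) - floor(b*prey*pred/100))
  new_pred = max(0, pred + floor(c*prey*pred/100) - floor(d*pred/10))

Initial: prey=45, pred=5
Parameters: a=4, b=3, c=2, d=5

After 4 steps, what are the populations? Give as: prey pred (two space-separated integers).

Step 1: prey: 45+18-6=57; pred: 5+4-2=7
Step 2: prey: 57+22-11=68; pred: 7+7-3=11
Step 3: prey: 68+27-22=73; pred: 11+14-5=20
Step 4: prey: 73+29-43=59; pred: 20+29-10=39

Answer: 59 39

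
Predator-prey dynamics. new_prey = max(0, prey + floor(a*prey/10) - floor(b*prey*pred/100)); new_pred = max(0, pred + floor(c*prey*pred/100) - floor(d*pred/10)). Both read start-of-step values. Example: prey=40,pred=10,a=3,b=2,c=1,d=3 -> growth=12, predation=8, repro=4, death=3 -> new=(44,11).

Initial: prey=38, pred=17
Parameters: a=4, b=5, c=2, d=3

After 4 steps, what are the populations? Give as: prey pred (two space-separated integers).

Answer: 0 15

Derivation:
Step 1: prey: 38+15-32=21; pred: 17+12-5=24
Step 2: prey: 21+8-25=4; pred: 24+10-7=27
Step 3: prey: 4+1-5=0; pred: 27+2-8=21
Step 4: prey: 0+0-0=0; pred: 21+0-6=15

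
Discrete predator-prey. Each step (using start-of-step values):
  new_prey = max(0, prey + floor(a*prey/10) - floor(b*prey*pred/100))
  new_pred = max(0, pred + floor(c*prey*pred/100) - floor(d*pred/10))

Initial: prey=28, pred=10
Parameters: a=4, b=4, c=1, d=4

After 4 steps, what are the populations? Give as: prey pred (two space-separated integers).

Step 1: prey: 28+11-11=28; pred: 10+2-4=8
Step 2: prey: 28+11-8=31; pred: 8+2-3=7
Step 3: prey: 31+12-8=35; pred: 7+2-2=7
Step 4: prey: 35+14-9=40; pred: 7+2-2=7

Answer: 40 7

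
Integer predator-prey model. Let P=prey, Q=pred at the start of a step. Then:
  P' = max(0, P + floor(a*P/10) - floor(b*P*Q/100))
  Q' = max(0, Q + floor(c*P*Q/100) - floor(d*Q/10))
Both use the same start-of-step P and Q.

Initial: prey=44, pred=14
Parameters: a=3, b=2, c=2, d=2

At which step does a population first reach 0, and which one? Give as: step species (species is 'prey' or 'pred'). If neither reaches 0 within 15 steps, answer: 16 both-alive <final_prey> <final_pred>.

Step 1: prey: 44+13-12=45; pred: 14+12-2=24
Step 2: prey: 45+13-21=37; pred: 24+21-4=41
Step 3: prey: 37+11-30=18; pred: 41+30-8=63
Step 4: prey: 18+5-22=1; pred: 63+22-12=73
Step 5: prey: 1+0-1=0; pred: 73+1-14=60
First extinction: prey at step 5

Answer: 5 prey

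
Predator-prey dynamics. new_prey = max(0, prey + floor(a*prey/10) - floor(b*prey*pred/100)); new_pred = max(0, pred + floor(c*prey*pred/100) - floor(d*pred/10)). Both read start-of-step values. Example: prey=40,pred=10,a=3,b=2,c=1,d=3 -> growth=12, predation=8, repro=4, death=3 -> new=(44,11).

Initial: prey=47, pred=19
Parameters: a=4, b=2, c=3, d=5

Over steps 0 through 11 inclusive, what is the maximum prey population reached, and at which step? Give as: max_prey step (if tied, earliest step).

Step 1: prey: 47+18-17=48; pred: 19+26-9=36
Step 2: prey: 48+19-34=33; pred: 36+51-18=69
Step 3: prey: 33+13-45=1; pred: 69+68-34=103
Step 4: prey: 1+0-2=0; pred: 103+3-51=55
Step 5: prey: 0+0-0=0; pred: 55+0-27=28
Step 6: prey: 0+0-0=0; pred: 28+0-14=14
Step 7: prey: 0+0-0=0; pred: 14+0-7=7
Step 8: prey: 0+0-0=0; pred: 7+0-3=4
Step 9: prey: 0+0-0=0; pred: 4+0-2=2
Step 10: prey: 0+0-0=0; pred: 2+0-1=1
Step 11: prey: 0+0-0=0; pred: 1+0-0=1
Max prey = 48 at step 1

Answer: 48 1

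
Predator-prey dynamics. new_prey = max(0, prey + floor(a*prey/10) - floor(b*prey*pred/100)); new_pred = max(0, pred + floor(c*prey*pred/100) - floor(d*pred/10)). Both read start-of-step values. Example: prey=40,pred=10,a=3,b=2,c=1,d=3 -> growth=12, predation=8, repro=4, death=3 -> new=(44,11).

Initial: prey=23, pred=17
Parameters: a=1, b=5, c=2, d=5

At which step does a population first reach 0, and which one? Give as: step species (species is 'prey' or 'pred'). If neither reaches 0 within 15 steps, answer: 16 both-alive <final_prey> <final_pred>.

Step 1: prey: 23+2-19=6; pred: 17+7-8=16
Step 2: prey: 6+0-4=2; pred: 16+1-8=9
Step 3: prey: 2+0-0=2; pred: 9+0-4=5
Step 4: prey: 2+0-0=2; pred: 5+0-2=3
Step 5: prey: 2+0-0=2; pred: 3+0-1=2
Step 6: prey: 2+0-0=2; pred: 2+0-1=1
Step 7: prey: 2+0-0=2; pred: 1+0-0=1
Steps 8-15: state stable at prey=2, pred=1 (no change)
No extinction within 15 steps

Answer: 16 both-alive 2 1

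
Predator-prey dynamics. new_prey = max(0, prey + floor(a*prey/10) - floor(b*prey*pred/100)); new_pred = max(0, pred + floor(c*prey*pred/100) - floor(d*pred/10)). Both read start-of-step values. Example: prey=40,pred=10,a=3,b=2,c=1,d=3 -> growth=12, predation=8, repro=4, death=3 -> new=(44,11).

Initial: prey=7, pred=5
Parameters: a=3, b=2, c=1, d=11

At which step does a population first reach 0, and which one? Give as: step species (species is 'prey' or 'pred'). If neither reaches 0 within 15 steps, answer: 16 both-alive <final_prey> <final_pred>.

Answer: 1 pred

Derivation:
Step 1: prey: 7+2-0=9; pred: 5+0-5=0
First extinction: pred at step 1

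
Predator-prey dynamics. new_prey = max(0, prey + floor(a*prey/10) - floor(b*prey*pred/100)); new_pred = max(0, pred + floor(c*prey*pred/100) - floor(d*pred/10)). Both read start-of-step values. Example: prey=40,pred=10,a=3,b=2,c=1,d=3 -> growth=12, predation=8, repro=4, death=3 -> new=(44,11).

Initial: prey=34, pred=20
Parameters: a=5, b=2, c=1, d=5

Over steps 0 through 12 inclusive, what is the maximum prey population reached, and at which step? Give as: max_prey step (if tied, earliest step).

Answer: 106 7

Derivation:
Step 1: prey: 34+17-13=38; pred: 20+6-10=16
Step 2: prey: 38+19-12=45; pred: 16+6-8=14
Step 3: prey: 45+22-12=55; pred: 14+6-7=13
Step 4: prey: 55+27-14=68; pred: 13+7-6=14
Step 5: prey: 68+34-19=83; pred: 14+9-7=16
Step 6: prey: 83+41-26=98; pred: 16+13-8=21
Step 7: prey: 98+49-41=106; pred: 21+20-10=31
Step 8: prey: 106+53-65=94; pred: 31+32-15=48
Step 9: prey: 94+47-90=51; pred: 48+45-24=69
Step 10: prey: 51+25-70=6; pred: 69+35-34=70
Step 11: prey: 6+3-8=1; pred: 70+4-35=39
Step 12: prey: 1+0-0=1; pred: 39+0-19=20
Max prey = 106 at step 7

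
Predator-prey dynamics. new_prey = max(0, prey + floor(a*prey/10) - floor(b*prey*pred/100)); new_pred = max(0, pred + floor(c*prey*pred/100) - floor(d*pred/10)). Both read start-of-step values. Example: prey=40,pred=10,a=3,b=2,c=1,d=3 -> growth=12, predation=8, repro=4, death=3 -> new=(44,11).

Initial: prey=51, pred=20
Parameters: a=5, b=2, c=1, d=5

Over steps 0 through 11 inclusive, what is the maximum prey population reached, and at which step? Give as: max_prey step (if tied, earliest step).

Answer: 68 4

Derivation:
Step 1: prey: 51+25-20=56; pred: 20+10-10=20
Step 2: prey: 56+28-22=62; pred: 20+11-10=21
Step 3: prey: 62+31-26=67; pred: 21+13-10=24
Step 4: prey: 67+33-32=68; pred: 24+16-12=28
Step 5: prey: 68+34-38=64; pred: 28+19-14=33
Step 6: prey: 64+32-42=54; pred: 33+21-16=38
Step 7: prey: 54+27-41=40; pred: 38+20-19=39
Step 8: prey: 40+20-31=29; pred: 39+15-19=35
Step 9: prey: 29+14-20=23; pred: 35+10-17=28
Step 10: prey: 23+11-12=22; pred: 28+6-14=20
Step 11: prey: 22+11-8=25; pred: 20+4-10=14
Max prey = 68 at step 4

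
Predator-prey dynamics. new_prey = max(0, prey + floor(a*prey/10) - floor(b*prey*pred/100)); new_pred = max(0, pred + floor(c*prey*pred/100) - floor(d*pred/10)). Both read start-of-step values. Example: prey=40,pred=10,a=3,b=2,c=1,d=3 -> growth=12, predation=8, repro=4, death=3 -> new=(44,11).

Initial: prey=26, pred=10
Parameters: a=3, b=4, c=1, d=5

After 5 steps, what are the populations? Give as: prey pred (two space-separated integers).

Answer: 33 2

Derivation:
Step 1: prey: 26+7-10=23; pred: 10+2-5=7
Step 2: prey: 23+6-6=23; pred: 7+1-3=5
Step 3: prey: 23+6-4=25; pred: 5+1-2=4
Step 4: prey: 25+7-4=28; pred: 4+1-2=3
Step 5: prey: 28+8-3=33; pred: 3+0-1=2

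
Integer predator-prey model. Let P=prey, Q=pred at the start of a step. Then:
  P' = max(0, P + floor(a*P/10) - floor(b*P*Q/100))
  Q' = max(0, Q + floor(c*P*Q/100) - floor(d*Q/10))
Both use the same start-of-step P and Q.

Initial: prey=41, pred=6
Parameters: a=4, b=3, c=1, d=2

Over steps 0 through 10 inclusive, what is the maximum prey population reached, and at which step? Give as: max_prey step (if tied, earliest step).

Step 1: prey: 41+16-7=50; pred: 6+2-1=7
Step 2: prey: 50+20-10=60; pred: 7+3-1=9
Step 3: prey: 60+24-16=68; pred: 9+5-1=13
Step 4: prey: 68+27-26=69; pred: 13+8-2=19
Step 5: prey: 69+27-39=57; pred: 19+13-3=29
Step 6: prey: 57+22-49=30; pred: 29+16-5=40
Step 7: prey: 30+12-36=6; pred: 40+12-8=44
Step 8: prey: 6+2-7=1; pred: 44+2-8=38
Step 9: prey: 1+0-1=0; pred: 38+0-7=31
Step 10: prey: 0+0-0=0; pred: 31+0-6=25
Max prey = 69 at step 4

Answer: 69 4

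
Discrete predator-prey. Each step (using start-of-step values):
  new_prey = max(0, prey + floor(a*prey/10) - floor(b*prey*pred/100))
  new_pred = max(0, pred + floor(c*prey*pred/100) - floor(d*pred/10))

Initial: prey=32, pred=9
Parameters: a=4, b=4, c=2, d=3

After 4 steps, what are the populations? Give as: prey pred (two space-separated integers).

Step 1: prey: 32+12-11=33; pred: 9+5-2=12
Step 2: prey: 33+13-15=31; pred: 12+7-3=16
Step 3: prey: 31+12-19=24; pred: 16+9-4=21
Step 4: prey: 24+9-20=13; pred: 21+10-6=25

Answer: 13 25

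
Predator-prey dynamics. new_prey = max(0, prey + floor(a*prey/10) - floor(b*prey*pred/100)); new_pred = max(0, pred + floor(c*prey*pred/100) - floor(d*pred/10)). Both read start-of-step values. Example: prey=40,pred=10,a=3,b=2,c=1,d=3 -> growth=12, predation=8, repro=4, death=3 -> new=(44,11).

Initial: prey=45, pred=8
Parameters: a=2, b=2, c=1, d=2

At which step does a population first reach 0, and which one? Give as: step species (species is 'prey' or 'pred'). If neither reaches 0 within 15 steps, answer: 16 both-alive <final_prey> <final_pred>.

Answer: 16 both-alive 5 8

Derivation:
Step 1: prey: 45+9-7=47; pred: 8+3-1=10
Step 2: prey: 47+9-9=47; pred: 10+4-2=12
Step 3: prey: 47+9-11=45; pred: 12+5-2=15
Step 4: prey: 45+9-13=41; pred: 15+6-3=18
Step 5: prey: 41+8-14=35; pred: 18+7-3=22
Step 6: prey: 35+7-15=27; pred: 22+7-4=25
Step 7: prey: 27+5-13=19; pred: 25+6-5=26
Step 8: prey: 19+3-9=13; pred: 26+4-5=25
Step 9: prey: 13+2-6=9; pred: 25+3-5=23
Step 10: prey: 9+1-4=6; pred: 23+2-4=21
Step 11: prey: 6+1-2=5; pred: 21+1-4=18
Step 12: prey: 5+1-1=5; pred: 18+0-3=15
Step 13: prey: 5+1-1=5; pred: 15+0-3=12
Step 14: prey: 5+1-1=5; pred: 12+0-2=10
Step 15: prey: 5+1-1=5; pred: 10+0-2=8
No extinction within 15 steps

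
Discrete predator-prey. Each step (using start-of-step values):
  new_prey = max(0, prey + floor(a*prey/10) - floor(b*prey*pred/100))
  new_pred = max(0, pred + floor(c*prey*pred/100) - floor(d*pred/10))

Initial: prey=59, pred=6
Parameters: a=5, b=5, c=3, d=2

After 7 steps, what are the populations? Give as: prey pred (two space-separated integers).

Step 1: prey: 59+29-17=71; pred: 6+10-1=15
Step 2: prey: 71+35-53=53; pred: 15+31-3=43
Step 3: prey: 53+26-113=0; pred: 43+68-8=103
Step 4: prey: 0+0-0=0; pred: 103+0-20=83
Step 5: prey: 0+0-0=0; pred: 83+0-16=67
Step 6: prey: 0+0-0=0; pred: 67+0-13=54
Step 7: prey: 0+0-0=0; pred: 54+0-10=44

Answer: 0 44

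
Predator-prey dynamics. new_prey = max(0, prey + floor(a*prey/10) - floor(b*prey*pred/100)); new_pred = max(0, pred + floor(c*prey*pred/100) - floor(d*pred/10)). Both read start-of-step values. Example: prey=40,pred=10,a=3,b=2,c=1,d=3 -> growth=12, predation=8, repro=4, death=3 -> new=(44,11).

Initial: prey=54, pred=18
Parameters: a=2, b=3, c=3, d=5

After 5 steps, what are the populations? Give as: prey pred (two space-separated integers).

Answer: 0 9

Derivation:
Step 1: prey: 54+10-29=35; pred: 18+29-9=38
Step 2: prey: 35+7-39=3; pred: 38+39-19=58
Step 3: prey: 3+0-5=0; pred: 58+5-29=34
Step 4: prey: 0+0-0=0; pred: 34+0-17=17
Step 5: prey: 0+0-0=0; pred: 17+0-8=9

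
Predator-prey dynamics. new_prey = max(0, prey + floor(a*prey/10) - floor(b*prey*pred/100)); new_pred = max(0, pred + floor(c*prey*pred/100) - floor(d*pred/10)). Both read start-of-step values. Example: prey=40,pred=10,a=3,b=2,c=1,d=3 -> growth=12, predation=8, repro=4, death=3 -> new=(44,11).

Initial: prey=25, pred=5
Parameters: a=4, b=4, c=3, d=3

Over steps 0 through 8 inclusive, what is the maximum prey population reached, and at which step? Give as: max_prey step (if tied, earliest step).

Answer: 34 2

Derivation:
Step 1: prey: 25+10-5=30; pred: 5+3-1=7
Step 2: prey: 30+12-8=34; pred: 7+6-2=11
Step 3: prey: 34+13-14=33; pred: 11+11-3=19
Step 4: prey: 33+13-25=21; pred: 19+18-5=32
Step 5: prey: 21+8-26=3; pred: 32+20-9=43
Step 6: prey: 3+1-5=0; pred: 43+3-12=34
Step 7: prey: 0+0-0=0; pred: 34+0-10=24
Step 8: prey: 0+0-0=0; pred: 24+0-7=17
Max prey = 34 at step 2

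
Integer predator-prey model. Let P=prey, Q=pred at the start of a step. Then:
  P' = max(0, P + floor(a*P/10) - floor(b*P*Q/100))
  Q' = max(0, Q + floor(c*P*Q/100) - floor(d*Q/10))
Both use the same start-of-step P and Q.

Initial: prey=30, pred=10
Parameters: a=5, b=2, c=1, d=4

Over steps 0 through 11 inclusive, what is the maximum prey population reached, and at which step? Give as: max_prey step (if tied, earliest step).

Step 1: prey: 30+15-6=39; pred: 10+3-4=9
Step 2: prey: 39+19-7=51; pred: 9+3-3=9
Step 3: prey: 51+25-9=67; pred: 9+4-3=10
Step 4: prey: 67+33-13=87; pred: 10+6-4=12
Step 5: prey: 87+43-20=110; pred: 12+10-4=18
Step 6: prey: 110+55-39=126; pred: 18+19-7=30
Step 7: prey: 126+63-75=114; pred: 30+37-12=55
Step 8: prey: 114+57-125=46; pred: 55+62-22=95
Step 9: prey: 46+23-87=0; pred: 95+43-38=100
Step 10: prey: 0+0-0=0; pred: 100+0-40=60
Step 11: prey: 0+0-0=0; pred: 60+0-24=36
Max prey = 126 at step 6

Answer: 126 6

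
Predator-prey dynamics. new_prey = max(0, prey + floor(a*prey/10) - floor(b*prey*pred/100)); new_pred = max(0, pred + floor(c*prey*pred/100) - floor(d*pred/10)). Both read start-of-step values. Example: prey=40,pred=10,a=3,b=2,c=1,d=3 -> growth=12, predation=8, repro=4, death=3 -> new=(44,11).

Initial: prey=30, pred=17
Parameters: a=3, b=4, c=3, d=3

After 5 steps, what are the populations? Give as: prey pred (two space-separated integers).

Step 1: prey: 30+9-20=19; pred: 17+15-5=27
Step 2: prey: 19+5-20=4; pred: 27+15-8=34
Step 3: prey: 4+1-5=0; pred: 34+4-10=28
Step 4: prey: 0+0-0=0; pred: 28+0-8=20
Step 5: prey: 0+0-0=0; pred: 20+0-6=14

Answer: 0 14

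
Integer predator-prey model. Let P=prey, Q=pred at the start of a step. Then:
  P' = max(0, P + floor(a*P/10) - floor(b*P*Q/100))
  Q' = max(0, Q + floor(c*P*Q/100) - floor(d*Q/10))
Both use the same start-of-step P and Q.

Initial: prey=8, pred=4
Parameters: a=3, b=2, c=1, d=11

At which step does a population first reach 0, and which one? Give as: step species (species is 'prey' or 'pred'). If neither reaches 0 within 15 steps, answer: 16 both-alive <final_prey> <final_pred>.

Step 1: prey: 8+2-0=10; pred: 4+0-4=0
First extinction: pred at step 1

Answer: 1 pred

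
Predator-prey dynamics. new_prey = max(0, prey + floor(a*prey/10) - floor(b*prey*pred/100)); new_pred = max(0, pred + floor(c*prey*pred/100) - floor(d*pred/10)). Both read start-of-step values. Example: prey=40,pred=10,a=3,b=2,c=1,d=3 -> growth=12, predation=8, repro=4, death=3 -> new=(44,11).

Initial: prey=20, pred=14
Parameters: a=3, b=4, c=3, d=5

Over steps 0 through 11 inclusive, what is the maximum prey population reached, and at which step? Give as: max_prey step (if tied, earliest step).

Step 1: prey: 20+6-11=15; pred: 14+8-7=15
Step 2: prey: 15+4-9=10; pred: 15+6-7=14
Step 3: prey: 10+3-5=8; pred: 14+4-7=11
Step 4: prey: 8+2-3=7; pred: 11+2-5=8
Step 5: prey: 7+2-2=7; pred: 8+1-4=5
Step 6: prey: 7+2-1=8; pred: 5+1-2=4
Step 7: prey: 8+2-1=9; pred: 4+0-2=2
Step 8: prey: 9+2-0=11; pred: 2+0-1=1
Step 9: prey: 11+3-0=14; pred: 1+0-0=1
Step 10: prey: 14+4-0=18; pred: 1+0-0=1
Step 11: prey: 18+5-0=23; pred: 1+0-0=1
Max prey = 23 at step 11

Answer: 23 11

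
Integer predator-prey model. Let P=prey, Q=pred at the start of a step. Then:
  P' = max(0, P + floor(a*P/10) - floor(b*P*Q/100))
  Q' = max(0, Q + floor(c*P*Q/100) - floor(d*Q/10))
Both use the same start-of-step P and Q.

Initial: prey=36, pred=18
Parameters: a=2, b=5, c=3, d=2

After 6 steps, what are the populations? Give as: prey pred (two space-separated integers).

Step 1: prey: 36+7-32=11; pred: 18+19-3=34
Step 2: prey: 11+2-18=0; pred: 34+11-6=39
Step 3: prey: 0+0-0=0; pred: 39+0-7=32
Step 4: prey: 0+0-0=0; pred: 32+0-6=26
Step 5: prey: 0+0-0=0; pred: 26+0-5=21
Step 6: prey: 0+0-0=0; pred: 21+0-4=17

Answer: 0 17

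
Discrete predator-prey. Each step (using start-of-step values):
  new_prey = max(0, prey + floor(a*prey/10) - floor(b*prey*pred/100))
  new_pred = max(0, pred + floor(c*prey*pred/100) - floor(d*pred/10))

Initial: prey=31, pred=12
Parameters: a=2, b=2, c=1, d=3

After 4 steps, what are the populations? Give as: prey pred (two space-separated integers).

Answer: 27 12

Derivation:
Step 1: prey: 31+6-7=30; pred: 12+3-3=12
Step 2: prey: 30+6-7=29; pred: 12+3-3=12
Step 3: prey: 29+5-6=28; pred: 12+3-3=12
Step 4: prey: 28+5-6=27; pred: 12+3-3=12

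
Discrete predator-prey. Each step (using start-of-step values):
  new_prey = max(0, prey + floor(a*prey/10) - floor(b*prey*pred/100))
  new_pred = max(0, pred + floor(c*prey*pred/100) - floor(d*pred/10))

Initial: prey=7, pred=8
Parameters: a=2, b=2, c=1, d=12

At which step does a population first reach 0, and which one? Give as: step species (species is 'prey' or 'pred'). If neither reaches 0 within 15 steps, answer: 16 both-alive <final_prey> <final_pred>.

Step 1: prey: 7+1-1=7; pred: 8+0-9=0
First extinction: pred at step 1

Answer: 1 pred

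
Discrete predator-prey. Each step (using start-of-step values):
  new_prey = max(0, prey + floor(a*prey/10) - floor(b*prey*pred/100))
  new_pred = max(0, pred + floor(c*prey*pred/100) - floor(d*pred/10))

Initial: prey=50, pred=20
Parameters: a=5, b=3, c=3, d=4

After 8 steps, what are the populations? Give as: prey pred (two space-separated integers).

Answer: 0 7

Derivation:
Step 1: prey: 50+25-30=45; pred: 20+30-8=42
Step 2: prey: 45+22-56=11; pred: 42+56-16=82
Step 3: prey: 11+5-27=0; pred: 82+27-32=77
Step 4: prey: 0+0-0=0; pred: 77+0-30=47
Step 5: prey: 0+0-0=0; pred: 47+0-18=29
Step 6: prey: 0+0-0=0; pred: 29+0-11=18
Step 7: prey: 0+0-0=0; pred: 18+0-7=11
Step 8: prey: 0+0-0=0; pred: 11+0-4=7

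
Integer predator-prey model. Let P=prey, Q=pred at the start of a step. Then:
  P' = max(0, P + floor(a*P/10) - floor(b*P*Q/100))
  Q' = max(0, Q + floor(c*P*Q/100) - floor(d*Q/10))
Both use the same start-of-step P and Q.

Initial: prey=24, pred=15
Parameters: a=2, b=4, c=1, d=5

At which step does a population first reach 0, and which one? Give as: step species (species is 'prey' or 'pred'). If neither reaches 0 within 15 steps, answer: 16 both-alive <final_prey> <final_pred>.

Answer: 16 both-alive 59 1

Derivation:
Step 1: prey: 24+4-14=14; pred: 15+3-7=11
Step 2: prey: 14+2-6=10; pred: 11+1-5=7
Step 3: prey: 10+2-2=10; pred: 7+0-3=4
Step 4: prey: 10+2-1=11; pred: 4+0-2=2
Step 5: prey: 11+2-0=13; pred: 2+0-1=1
Step 6: prey: 13+2-0=15; pred: 1+0-0=1
Step 7: prey: 15+3-0=18; pred: 1+0-0=1
Step 8: prey: 18+3-0=21; pred: 1+0-0=1
Step 9: prey: 21+4-0=25; pred: 1+0-0=1
Step 10: prey: 25+5-1=29; pred: 1+0-0=1
Step 11: prey: 29+5-1=33; pred: 1+0-0=1
Step 12: prey: 33+6-1=38; pred: 1+0-0=1
Step 13: prey: 38+7-1=44; pred: 1+0-0=1
Step 14: prey: 44+8-1=51; pred: 1+0-0=1
Step 15: prey: 51+10-2=59; pred: 1+0-0=1
No extinction within 15 steps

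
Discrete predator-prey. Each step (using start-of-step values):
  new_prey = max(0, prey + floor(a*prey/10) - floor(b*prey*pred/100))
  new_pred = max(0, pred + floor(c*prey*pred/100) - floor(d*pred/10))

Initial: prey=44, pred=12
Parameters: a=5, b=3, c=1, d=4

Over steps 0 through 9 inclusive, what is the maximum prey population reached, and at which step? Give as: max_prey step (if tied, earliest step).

Step 1: prey: 44+22-15=51; pred: 12+5-4=13
Step 2: prey: 51+25-19=57; pred: 13+6-5=14
Step 3: prey: 57+28-23=62; pred: 14+7-5=16
Step 4: prey: 62+31-29=64; pred: 16+9-6=19
Step 5: prey: 64+32-36=60; pred: 19+12-7=24
Step 6: prey: 60+30-43=47; pred: 24+14-9=29
Step 7: prey: 47+23-40=30; pred: 29+13-11=31
Step 8: prey: 30+15-27=18; pred: 31+9-12=28
Step 9: prey: 18+9-15=12; pred: 28+5-11=22
Max prey = 64 at step 4

Answer: 64 4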